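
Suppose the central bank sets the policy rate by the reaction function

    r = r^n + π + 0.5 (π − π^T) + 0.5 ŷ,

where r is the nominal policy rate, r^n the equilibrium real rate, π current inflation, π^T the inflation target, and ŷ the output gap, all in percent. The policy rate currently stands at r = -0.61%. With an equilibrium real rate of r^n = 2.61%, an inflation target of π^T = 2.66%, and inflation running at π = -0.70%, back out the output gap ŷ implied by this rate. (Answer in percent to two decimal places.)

-1.68%

0.5 ŷ = -0.61 − 2.61 − (-0.70) − 0.5 × ((-0.70) − 2.66) = -0.84
ŷ = -0.84 / 0.5 = -1.68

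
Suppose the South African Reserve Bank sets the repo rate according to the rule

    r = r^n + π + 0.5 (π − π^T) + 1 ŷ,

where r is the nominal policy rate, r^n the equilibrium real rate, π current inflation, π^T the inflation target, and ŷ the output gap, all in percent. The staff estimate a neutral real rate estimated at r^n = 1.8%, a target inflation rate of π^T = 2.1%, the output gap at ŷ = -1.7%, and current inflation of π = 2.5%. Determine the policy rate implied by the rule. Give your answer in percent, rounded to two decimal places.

2.80%

r = 1.8 + 2.5 + 0.5 × (2.5 − 2.1) + 1 × (-1.7)
   = 1.8 + 2.5 + 0.2 − 1.7 = 2.80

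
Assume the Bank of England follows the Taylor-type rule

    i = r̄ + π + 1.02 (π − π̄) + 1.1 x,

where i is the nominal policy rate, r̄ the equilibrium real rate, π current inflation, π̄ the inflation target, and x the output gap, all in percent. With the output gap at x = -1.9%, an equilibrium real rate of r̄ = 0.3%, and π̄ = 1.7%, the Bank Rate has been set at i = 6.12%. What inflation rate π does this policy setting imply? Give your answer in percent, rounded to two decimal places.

4.77%

Collecting π: i = r̄ + (1 + 1.02) π − 1.02 π̄ + 1.1 x
2.02 π = 6.12 − 0.3 + 1.02 × 1.7 − 1.1 × (-1.9) = 9.644
π = 9.644 / 2.02 = 4.77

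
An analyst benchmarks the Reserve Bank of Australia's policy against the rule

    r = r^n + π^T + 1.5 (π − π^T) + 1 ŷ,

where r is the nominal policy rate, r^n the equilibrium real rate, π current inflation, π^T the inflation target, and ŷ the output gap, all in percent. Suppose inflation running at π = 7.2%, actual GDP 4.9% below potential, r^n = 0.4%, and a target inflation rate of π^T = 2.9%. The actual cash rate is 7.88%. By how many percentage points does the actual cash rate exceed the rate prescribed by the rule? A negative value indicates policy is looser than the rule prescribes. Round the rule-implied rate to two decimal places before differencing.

3.03 pp

Output 4.9% below potential → ŷ = -4.9.
r = 0.4 + 2.9 + 1.5 × (7.2 − 2.9) + 1 × (-4.9)
   = 0.4 + 2.9 + 6.45 − 4.9 = 4.85
Deviation = 7.88 − 4.85 = 3.03 pp.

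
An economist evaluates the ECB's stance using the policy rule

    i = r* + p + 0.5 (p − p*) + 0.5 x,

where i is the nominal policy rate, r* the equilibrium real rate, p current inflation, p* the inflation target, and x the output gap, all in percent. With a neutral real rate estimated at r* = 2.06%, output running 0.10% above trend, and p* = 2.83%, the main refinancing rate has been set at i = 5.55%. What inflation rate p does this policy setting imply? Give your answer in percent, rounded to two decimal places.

Output 0.10% above potential → x = 0.10.
Collecting p: i = r* + (1 + 0.5) p − 0.5 p* + 0.5 x
1.5 p = 5.55 − 2.06 + 0.5 × 2.83 − 0.5 × 0.10 = 4.855
p = 4.855 / 1.5 = 3.24

3.24%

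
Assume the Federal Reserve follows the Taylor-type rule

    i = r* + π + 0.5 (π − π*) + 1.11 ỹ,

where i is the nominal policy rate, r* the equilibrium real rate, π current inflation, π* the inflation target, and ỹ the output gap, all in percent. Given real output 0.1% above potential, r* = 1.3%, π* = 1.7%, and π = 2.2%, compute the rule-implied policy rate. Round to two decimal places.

3.86%

Output 0.1% above potential → ỹ = 0.1.
i = 1.3 + 2.2 + 0.5 × (2.2 − 1.7) + 1.11 × 0.1
   = 1.3 + 2.2 + 0.25 + 0.111 = 3.86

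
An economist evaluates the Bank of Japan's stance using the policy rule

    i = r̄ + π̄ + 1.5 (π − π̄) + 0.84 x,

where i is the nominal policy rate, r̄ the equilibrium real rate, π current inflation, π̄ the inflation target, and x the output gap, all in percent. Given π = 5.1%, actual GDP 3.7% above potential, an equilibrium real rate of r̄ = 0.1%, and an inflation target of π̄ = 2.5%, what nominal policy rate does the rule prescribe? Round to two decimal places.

Output 3.7% above potential → x = 3.7.
i = 0.1 + 2.5 + 1.5 × (5.1 − 2.5) + 0.84 × 3.7
   = 0.1 + 2.5 + 3.9 + 3.108 = 9.61

9.61%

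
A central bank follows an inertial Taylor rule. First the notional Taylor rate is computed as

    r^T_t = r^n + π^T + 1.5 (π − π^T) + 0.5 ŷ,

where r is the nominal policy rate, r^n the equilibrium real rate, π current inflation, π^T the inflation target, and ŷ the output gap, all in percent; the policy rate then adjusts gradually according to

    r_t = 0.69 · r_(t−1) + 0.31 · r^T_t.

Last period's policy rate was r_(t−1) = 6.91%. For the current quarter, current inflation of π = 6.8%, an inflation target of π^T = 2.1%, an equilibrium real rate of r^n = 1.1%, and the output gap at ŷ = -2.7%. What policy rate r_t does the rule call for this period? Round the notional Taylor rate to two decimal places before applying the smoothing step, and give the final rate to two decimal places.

r^T_t = 1.1 + 2.1 + 1.5 × (6.8 − 2.1) + 0.5 × (-2.7)
   = 1.1 + 2.1 + 7.05 − 1.35 = 8.90
r_t = 0.69 × 6.91 + 0.31 × 8.90 = 4.7679 + 2.759 = 7.53

7.53%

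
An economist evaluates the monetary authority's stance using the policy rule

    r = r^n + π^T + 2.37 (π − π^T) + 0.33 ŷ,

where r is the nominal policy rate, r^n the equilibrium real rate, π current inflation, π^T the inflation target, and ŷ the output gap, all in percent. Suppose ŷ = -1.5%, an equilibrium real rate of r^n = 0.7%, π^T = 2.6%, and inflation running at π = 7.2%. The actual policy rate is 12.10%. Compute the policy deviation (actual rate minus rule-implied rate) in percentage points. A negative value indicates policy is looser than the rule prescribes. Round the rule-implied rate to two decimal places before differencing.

r = 0.7 + 2.6 + 2.37 × (7.2 − 2.6) + 0.33 × (-1.5)
   = 0.7 + 2.6 + 10.902 − 0.495 = 13.71
Deviation = 12.10 − 13.71 = -1.61 pp.

-1.61 pp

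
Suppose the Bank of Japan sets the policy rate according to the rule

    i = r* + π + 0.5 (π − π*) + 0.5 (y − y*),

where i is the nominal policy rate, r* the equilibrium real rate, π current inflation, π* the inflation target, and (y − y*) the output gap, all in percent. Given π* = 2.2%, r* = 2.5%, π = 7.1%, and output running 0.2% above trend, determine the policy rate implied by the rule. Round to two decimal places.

12.15%

Output 0.2% above potential → (y − y*) = 0.2.
i = 2.5 + 7.1 + 0.5 × (7.1 − 2.2) + 0.5 × 0.2
   = 2.5 + 7.1 + 2.45 + 0.1 = 12.15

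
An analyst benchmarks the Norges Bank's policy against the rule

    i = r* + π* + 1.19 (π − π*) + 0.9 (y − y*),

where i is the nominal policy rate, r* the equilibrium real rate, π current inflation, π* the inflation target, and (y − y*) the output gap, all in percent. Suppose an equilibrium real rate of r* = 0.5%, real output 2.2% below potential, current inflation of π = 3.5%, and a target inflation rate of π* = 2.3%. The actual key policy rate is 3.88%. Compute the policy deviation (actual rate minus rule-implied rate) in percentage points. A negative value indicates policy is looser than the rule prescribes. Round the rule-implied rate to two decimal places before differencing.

Output 2.2% below potential → (y − y*) = -2.2.
i = 0.5 + 2.3 + 1.19 × (3.5 − 2.3) + 0.9 × (-2.2)
   = 0.5 + 2.3 + 1.428 − 1.98 = 2.25
Deviation = 3.88 − 2.25 = 1.63 pp.

1.63 pp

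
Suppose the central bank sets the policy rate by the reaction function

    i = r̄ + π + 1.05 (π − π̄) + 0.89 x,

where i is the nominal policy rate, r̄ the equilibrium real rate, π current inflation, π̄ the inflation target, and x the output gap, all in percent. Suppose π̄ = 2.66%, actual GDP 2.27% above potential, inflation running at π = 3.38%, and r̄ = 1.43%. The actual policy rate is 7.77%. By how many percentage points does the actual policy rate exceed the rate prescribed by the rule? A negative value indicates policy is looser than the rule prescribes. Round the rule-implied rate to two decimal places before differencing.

Output 2.27% above potential → x = 2.27.
i = 1.43 + 3.38 + 1.05 × (3.38 − 2.66) + 0.89 × 2.27
   = 1.43 + 3.38 + 0.756 + 2.0203 = 7.59
Deviation = 7.77 − 7.59 = 0.18 pp.

0.18 pp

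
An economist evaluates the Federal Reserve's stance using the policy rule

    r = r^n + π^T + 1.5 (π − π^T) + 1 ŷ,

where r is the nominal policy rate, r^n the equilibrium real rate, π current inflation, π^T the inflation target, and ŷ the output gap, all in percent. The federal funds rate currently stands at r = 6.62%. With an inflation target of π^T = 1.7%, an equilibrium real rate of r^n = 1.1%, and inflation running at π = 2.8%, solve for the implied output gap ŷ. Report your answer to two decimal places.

2.17%

1 ŷ = 6.62 − 1.1 − 1.7 − 1.5 × (2.8 − 1.7) = 2.17
ŷ = 2.17 / 1 = 2.17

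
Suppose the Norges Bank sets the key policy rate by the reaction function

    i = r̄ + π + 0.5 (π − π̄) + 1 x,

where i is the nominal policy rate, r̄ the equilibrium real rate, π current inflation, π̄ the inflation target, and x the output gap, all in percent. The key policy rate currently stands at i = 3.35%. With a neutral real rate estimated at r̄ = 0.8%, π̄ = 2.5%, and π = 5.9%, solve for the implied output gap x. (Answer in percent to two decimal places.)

1 x = 3.35 − 0.8 − 5.9 − 0.5 × (5.9 − 2.5) = -5.05
x = -5.05 / 1 = -5.05

-5.05%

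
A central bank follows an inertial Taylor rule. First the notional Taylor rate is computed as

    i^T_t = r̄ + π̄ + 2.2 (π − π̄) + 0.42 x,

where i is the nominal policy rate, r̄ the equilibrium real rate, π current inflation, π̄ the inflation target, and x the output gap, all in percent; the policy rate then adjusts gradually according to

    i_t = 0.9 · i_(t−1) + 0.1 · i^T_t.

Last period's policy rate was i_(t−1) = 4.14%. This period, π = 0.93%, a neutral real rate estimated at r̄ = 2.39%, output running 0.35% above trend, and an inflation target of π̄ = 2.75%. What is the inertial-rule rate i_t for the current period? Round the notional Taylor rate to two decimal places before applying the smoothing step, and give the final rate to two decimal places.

3.85%

Output 0.35% above potential → x = 0.35.
i^T_t = 2.39 + 2.75 + 2.2 × (0.93 − 2.75) + 0.42 × 0.35
   = 2.39 + 2.75 − 4.004 + 0.147 = 1.28
i_t = 0.9 × 4.14 + 0.1 × 1.28 = 3.726 + 0.128 = 3.85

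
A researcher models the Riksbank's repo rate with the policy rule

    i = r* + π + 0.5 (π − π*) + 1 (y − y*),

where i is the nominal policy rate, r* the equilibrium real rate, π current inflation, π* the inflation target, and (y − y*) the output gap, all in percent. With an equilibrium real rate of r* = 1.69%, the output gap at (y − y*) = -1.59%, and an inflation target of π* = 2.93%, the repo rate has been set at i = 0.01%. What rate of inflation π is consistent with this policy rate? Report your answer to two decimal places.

Collecting π: i = r* + (1 + 0.5) π − 0.5 π* + 1 (y − y*)
1.5 π = 0.01 − 1.69 + 0.5 × 2.93 − 1 × (-1.59) = 1.375
π = 1.375 / 1.5 = 0.92

0.92%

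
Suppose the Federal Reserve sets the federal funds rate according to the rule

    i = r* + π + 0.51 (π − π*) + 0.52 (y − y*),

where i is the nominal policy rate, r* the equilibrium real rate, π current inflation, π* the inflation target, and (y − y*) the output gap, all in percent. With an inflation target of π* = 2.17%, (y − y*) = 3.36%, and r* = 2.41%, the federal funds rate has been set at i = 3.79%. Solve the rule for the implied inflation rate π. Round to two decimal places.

0.49%

Collecting π: i = r* + (1 + 0.51) π − 0.51 π* + 0.52 (y − y*)
1.51 π = 3.79 − 2.41 + 0.51 × 2.17 − 0.52 × 3.36 = 0.7395
π = 0.7395 / 1.51 = 0.49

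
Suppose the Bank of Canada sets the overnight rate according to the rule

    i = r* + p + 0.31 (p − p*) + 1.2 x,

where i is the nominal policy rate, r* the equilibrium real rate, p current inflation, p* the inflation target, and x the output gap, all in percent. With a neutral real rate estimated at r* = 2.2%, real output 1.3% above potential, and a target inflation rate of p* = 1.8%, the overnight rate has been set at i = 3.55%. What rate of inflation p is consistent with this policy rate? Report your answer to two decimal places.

Output 1.3% above potential → x = 1.3.
Collecting p: i = r* + (1 + 0.31) p − 0.31 p* + 1.2 x
1.31 p = 3.55 − 2.2 + 0.31 × 1.8 − 1.2 × 1.3 = 0.348
p = 0.348 / 1.31 = 0.27

0.27%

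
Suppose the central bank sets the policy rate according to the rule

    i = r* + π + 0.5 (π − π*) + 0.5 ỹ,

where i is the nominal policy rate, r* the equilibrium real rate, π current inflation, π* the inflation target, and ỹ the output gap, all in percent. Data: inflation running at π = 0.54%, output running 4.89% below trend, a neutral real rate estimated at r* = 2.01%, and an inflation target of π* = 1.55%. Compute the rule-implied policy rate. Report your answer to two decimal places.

Output 4.89% below potential → ỹ = -4.89.
i = 2.01 + 0.54 + 0.5 × (0.54 − 1.55) + 0.5 × (-4.89)
   = 2.01 + 0.54 − 0.505 − 2.445 = -0.40

-0.40%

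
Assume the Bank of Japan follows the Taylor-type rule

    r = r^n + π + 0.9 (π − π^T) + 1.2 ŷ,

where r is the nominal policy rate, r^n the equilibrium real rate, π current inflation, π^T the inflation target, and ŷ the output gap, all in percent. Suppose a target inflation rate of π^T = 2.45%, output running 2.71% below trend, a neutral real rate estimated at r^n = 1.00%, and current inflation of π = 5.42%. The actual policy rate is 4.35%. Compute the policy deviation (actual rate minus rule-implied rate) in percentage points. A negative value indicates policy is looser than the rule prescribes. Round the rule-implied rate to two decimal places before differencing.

-1.49 pp

Output 2.71% below potential → ŷ = -2.71.
r = 1.00 + 5.42 + 0.9 × (5.42 − 2.45) + 1.2 × (-2.71)
   = 1.00 + 5.42 + 2.673 − 3.252 = 5.84
Deviation = 4.35 − 5.84 = -1.49 pp.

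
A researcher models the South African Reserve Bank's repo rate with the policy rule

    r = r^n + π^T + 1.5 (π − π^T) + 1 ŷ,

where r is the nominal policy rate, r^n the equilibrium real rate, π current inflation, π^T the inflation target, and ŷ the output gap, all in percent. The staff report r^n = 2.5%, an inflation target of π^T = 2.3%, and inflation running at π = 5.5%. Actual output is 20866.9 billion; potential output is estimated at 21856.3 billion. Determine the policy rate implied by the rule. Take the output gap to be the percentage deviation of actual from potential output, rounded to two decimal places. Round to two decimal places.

Output gap = 100 × (20866.9 − 21856.3) / 21856.3 = -4.53%.
r = 2.50 + 2.30 + 1.5 × (5.50 − 2.30) + 1 × (-4.53)
   = 2.50 + 2.3 + 4.8 − 4.53 = 5.07

5.07%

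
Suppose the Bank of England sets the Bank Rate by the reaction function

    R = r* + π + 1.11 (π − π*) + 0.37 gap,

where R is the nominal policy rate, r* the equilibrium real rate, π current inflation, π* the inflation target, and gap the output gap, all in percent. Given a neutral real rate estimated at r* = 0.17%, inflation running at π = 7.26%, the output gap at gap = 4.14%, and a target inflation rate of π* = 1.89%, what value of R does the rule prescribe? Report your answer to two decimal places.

R = 0.17 + 7.26 + 1.11 × (7.26 − 1.89) + 0.37 × 4.14
   = 0.17 + 7.26 + 5.9607 + 1.5318 = 14.92

14.92%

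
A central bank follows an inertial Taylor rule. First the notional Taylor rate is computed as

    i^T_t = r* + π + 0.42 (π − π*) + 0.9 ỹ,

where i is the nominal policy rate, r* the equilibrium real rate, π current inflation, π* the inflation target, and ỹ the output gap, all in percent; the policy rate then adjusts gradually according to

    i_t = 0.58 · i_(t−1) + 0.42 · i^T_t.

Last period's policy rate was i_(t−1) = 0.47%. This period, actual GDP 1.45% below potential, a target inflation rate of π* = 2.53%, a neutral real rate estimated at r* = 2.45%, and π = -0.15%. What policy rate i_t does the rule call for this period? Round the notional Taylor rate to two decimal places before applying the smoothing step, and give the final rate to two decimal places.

0.22%

Output 1.45% below potential → ỹ = -1.45.
i^T_t = 2.45 + (-0.15) + 0.42 × (-0.15 − 2.53) + 0.9 × (-1.45)
   = 2.45 − 0.15 − 1.1256 − 1.305 = -0.13
i_t = 0.58 × 0.47 + 0.42 × (-0.13) = 0.2726 − 0.0546 = 0.22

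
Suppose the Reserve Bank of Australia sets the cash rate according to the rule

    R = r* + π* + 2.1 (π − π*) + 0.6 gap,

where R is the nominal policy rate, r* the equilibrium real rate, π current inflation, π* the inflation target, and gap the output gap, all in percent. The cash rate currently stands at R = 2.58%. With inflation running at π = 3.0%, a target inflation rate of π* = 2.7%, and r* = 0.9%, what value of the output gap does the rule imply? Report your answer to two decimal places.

0.6 gap = 2.58 − 0.9 − 2.7 − 2.1 × (3.0 − 2.7) = -1.65
gap = -1.65 / 0.6 = -2.75

-2.75%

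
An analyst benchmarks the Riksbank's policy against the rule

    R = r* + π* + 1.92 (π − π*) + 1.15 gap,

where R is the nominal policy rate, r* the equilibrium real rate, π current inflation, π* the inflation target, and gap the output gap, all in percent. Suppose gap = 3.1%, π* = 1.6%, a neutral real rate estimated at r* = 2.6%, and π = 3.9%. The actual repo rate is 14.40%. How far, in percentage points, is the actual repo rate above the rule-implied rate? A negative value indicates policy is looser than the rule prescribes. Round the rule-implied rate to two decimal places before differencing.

R = 2.6 + 1.6 + 1.92 × (3.9 − 1.6) + 1.15 × 3.1
   = 2.6 + 1.6 + 4.416 + 3.565 = 12.18
Deviation = 14.40 − 12.18 = 2.22 pp.

2.22 pp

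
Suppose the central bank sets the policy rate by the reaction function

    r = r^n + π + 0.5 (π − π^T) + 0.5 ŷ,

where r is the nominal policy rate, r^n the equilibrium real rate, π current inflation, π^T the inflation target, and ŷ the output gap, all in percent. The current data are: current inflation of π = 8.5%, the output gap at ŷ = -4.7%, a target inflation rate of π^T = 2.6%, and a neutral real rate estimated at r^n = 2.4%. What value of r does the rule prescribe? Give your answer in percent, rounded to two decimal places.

r = 2.4 + 8.5 + 0.5 × (8.5 − 2.6) + 0.5 × (-4.7)
   = 2.4 + 8.5 + 2.95 − 2.35 = 11.50

11.50%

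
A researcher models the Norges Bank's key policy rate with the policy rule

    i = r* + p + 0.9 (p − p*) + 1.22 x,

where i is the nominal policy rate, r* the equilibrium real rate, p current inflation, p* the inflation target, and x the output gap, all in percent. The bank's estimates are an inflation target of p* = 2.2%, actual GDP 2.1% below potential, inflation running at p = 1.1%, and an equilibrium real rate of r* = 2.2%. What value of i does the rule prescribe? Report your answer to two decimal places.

-0.25%

Output 2.1% below potential → x = -2.1.
i = 2.2 + 1.1 + 0.9 × (1.1 − 2.2) + 1.22 × (-2.1)
   = 2.2 + 1.1 − 0.99 − 2.562 = -0.25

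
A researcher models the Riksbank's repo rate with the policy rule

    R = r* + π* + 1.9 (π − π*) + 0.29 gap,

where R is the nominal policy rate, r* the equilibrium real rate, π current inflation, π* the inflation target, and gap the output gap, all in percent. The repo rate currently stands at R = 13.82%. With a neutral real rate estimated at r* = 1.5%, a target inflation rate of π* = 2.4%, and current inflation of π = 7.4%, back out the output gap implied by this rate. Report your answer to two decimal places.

1.45%

0.29 gap = 13.82 − 1.5 − 2.4 − 1.9 × (7.4 − 2.4) = 0.42
gap = 0.42 / 0.29 = 1.45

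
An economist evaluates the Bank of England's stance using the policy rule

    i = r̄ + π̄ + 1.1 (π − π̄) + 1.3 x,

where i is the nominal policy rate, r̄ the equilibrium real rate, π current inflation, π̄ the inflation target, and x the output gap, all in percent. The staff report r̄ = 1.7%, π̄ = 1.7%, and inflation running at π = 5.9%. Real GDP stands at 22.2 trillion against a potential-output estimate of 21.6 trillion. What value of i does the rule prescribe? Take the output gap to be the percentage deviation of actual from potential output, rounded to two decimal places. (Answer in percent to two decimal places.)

11.63%

Output gap = 100 × (22.2 − 21.6) / 21.6 = 2.78%.
i = 1.70 + 1.70 + 1.1 × (5.90 − 1.70) + 1.3 × 2.78
   = 1.70 + 1.7 + 4.62 + 3.614 = 11.63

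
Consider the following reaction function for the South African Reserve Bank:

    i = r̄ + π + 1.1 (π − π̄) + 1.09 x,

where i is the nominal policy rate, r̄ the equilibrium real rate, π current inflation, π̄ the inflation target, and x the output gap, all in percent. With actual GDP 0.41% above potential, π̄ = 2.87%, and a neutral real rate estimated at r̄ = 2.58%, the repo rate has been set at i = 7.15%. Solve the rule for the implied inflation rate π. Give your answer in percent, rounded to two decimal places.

Output 0.41% above potential → x = 0.41.
Collecting π: i = r̄ + (1 + 1.1) π − 1.1 π̄ + 1.09 x
2.1 π = 7.15 − 2.58 + 1.1 × 2.87 − 1.09 × 0.41 = 7.2801
π = 7.2801 / 2.1 = 3.47

3.47%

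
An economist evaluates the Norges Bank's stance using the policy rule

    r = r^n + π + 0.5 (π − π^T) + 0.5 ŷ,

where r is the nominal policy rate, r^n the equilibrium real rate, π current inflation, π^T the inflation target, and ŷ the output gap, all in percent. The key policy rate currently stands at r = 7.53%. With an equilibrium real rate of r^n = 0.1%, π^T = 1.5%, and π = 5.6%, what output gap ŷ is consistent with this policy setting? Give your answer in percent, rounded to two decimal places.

-0.44%

0.5 ŷ = 7.53 − 0.1 − 5.6 − 0.5 × (5.6 − 1.5) = -0.22
ŷ = -0.22 / 0.5 = -0.44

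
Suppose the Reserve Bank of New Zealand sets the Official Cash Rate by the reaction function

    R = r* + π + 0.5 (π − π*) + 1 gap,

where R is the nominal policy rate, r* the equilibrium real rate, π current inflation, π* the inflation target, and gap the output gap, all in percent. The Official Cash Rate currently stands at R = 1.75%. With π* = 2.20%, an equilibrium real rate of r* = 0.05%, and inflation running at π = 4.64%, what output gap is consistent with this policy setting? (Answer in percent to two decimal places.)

-4.16%

1 gap = 1.75 − 0.05 − 4.64 − 0.5 × (4.64 − 2.20) = -4.16
gap = -4.16 / 1 = -4.16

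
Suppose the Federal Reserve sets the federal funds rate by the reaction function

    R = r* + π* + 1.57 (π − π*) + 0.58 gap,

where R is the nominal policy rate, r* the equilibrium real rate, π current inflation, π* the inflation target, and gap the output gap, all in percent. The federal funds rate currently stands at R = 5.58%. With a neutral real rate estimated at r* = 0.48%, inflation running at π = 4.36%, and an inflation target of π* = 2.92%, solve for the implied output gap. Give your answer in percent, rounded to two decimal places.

0.58 gap = 5.58 − 0.48 − 2.92 − 1.57 × (4.36 − 2.92) = -0.0808
gap = -0.0808 / 0.58 = -0.14

-0.14%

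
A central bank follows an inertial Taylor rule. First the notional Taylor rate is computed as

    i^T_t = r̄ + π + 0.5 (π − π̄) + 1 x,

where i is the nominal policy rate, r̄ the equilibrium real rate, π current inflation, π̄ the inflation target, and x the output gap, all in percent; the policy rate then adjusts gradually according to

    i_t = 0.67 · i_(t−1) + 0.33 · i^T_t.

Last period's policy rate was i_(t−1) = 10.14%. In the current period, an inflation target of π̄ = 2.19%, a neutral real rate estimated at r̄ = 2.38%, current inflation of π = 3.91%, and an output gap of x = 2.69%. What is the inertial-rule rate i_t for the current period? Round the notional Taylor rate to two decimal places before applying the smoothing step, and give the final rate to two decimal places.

10.04%

i^T_t = 2.38 + 3.91 + 0.5 × (3.91 − 2.19) + 1 × 2.69
   = 2.38 + 3.91 + 0.86 + 2.69 = 9.84
i_t = 0.67 × 10.14 + 0.33 × 9.84 = 6.7938 + 3.2472 = 10.04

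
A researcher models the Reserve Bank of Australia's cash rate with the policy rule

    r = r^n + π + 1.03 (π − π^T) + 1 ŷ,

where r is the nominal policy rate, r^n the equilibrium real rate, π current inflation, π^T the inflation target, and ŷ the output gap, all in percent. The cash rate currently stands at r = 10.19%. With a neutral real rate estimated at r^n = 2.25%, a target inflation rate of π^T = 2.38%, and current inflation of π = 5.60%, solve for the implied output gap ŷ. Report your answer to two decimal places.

1 ŷ = 10.19 − 2.25 − 5.60 − 1.03 × (5.60 − 2.38) = -0.9766
ŷ = -0.9766 / 1 = -0.98

-0.98%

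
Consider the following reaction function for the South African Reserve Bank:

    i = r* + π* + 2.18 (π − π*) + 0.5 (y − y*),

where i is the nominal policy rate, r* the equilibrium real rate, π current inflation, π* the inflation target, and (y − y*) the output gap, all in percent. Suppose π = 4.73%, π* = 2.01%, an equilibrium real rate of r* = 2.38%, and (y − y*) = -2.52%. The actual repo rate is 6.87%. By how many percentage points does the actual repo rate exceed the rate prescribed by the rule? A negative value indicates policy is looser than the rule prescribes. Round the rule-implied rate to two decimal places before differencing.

-2.19 pp

i = 2.38 + 2.01 + 2.18 × (4.73 − 2.01) + 0.5 × (-2.52)
   = 2.38 + 2.01 + 5.9296 − 1.26 = 9.06
Deviation = 6.87 − 9.06 = -2.19 pp.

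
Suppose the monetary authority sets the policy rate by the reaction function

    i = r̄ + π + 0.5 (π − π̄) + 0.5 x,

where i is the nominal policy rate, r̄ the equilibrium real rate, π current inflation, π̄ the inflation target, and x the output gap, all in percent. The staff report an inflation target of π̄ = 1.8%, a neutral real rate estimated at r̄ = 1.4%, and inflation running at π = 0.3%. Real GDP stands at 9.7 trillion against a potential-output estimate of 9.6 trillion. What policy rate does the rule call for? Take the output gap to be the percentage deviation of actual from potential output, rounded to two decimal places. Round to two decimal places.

Output gap = 100 × (9.7 − 9.6) / 9.6 = 1.04%.
i = 1.40 + 0.30 + 0.5 × (0.30 − 1.80) + 0.5 × 1.04
   = 1.40 + 0.3 − 0.75 + 0.52 = 1.47

1.47%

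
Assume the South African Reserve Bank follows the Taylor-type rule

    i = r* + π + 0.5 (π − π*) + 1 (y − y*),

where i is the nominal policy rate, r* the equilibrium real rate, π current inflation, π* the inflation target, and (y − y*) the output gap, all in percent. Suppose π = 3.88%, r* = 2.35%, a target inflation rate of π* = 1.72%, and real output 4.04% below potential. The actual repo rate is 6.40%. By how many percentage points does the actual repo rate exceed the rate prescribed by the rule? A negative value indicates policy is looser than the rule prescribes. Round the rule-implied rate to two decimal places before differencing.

Output 4.04% below potential → (y − y*) = -4.04.
i = 2.35 + 3.88 + 0.5 × (3.88 − 1.72) + 1 × (-4.04)
   = 2.35 + 3.88 + 1.08 − 4.04 = 3.27
Deviation = 6.40 − 3.27 = 3.13 pp.

3.13 pp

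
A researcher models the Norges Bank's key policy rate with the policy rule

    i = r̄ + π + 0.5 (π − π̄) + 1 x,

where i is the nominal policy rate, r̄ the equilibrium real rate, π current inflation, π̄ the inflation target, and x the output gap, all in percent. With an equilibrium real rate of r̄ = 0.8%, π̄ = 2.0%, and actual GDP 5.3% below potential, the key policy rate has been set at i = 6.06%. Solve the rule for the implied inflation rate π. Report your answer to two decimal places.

7.71%

Output 5.3% below potential → x = -5.3.
Collecting π: i = r̄ + (1 + 0.5) π − 0.5 π̄ + 1 x
1.5 π = 6.06 − 0.8 + 0.5 × 2.0 − 1 × (-5.3) = 11.56
π = 11.56 / 1.5 = 7.71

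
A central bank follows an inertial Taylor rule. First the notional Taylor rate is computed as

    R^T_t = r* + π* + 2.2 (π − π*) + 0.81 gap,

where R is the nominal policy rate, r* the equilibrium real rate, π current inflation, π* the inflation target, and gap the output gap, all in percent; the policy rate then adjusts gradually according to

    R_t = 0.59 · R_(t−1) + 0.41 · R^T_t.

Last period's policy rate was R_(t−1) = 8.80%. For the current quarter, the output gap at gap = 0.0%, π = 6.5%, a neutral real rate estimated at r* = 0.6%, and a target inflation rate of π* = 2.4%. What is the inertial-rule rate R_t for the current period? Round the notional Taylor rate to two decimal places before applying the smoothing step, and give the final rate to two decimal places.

R^T_t = 0.6 + 2.4 + 2.2 × (6.5 − 2.4) + 0.81 × 0.0
   = 0.6 + 2.4 + 9.02 + 0 = 12.02
R_t = 0.59 × 8.80 + 0.41 × 12.02 = 5.192 + 4.9282 = 10.12

10.12%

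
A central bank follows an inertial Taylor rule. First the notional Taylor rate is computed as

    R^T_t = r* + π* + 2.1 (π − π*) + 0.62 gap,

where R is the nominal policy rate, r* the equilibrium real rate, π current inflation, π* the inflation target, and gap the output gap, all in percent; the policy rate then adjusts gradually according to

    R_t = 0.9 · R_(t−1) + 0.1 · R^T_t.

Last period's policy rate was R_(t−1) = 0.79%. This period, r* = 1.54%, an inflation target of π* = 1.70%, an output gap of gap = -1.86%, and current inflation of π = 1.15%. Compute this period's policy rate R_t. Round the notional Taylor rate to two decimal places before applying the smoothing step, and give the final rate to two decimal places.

R^T_t = 1.54 + 1.70 + 2.1 × (1.15 − 1.70) + 0.62 × (-1.86)
   = 1.54 + 1.7 − 1.155 − 1.1532 = 0.93
R_t = 0.9 × 0.79 + 0.1 × 0.93 = 0.711 + 0.093 = 0.80

0.80%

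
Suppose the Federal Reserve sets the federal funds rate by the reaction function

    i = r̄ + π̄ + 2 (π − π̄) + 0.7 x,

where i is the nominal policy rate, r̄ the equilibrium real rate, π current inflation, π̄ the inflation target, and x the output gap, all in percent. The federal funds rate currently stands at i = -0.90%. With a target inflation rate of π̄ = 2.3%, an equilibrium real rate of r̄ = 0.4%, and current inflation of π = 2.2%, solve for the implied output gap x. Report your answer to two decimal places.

0.7 x = -0.90 − 0.4 − 2.3 − 2 × (2.2 − 2.3) = -3.4
x = -3.4 / 0.7 = -4.86

-4.86%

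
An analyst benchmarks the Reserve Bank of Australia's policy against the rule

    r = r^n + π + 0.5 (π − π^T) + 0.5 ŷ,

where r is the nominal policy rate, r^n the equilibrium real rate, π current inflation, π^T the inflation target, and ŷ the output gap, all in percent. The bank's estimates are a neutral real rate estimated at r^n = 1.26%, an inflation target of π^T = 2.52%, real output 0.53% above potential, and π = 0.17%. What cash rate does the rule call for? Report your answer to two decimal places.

Output 0.53% above potential → ŷ = 0.53.
r = 1.26 + 0.17 + 0.5 × (0.17 − 2.52) + 0.5 × 0.53
   = 1.26 + 0.17 − 1.175 + 0.265 = 0.52

0.52%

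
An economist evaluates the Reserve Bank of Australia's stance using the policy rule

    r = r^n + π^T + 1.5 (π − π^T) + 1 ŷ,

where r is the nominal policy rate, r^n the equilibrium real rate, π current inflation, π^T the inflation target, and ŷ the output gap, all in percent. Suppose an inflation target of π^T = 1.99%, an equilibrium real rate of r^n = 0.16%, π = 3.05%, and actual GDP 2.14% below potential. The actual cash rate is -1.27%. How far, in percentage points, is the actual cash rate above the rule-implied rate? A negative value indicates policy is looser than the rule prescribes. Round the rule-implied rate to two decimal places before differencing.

-2.87 pp

Output 2.14% below potential → ŷ = -2.14.
r = 0.16 + 1.99 + 1.5 × (3.05 − 1.99) + 1 × (-2.14)
   = 0.16 + 1.99 + 1.59 − 2.14 = 1.60
Deviation = -1.27 − 1.60 = -2.87 pp.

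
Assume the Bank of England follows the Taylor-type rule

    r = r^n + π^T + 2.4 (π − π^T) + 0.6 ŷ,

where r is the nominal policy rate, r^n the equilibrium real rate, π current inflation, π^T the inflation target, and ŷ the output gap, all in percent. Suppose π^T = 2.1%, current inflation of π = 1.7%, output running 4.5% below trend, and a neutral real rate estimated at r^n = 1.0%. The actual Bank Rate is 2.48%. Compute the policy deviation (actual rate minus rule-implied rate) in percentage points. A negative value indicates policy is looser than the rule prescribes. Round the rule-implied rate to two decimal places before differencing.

3.04 pp

Output 4.5% below potential → ŷ = -4.5.
r = 1.0 + 2.1 + 2.4 × (1.7 − 2.1) + 0.6 × (-4.5)
   = 1.0 + 2.1 − 0.96 − 2.7 = -0.56
Deviation = 2.48 − (-0.56) = 3.04 pp.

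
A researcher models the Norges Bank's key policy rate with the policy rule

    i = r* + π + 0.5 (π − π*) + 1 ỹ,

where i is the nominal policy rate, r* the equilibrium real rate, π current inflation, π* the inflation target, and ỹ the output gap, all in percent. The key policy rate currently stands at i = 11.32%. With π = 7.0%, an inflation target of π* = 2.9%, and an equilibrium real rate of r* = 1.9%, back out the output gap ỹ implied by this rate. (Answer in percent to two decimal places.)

0.37%

1 ỹ = 11.32 − 1.9 − 7.0 − 0.5 × (7.0 − 2.9) = 0.37
ỹ = 0.37 / 1 = 0.37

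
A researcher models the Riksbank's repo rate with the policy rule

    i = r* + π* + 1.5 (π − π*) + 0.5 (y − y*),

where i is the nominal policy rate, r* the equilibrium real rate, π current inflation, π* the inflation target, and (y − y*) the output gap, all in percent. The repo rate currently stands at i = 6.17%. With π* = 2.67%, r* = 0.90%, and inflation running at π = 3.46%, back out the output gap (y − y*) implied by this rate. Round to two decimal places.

2.83%

0.5 (y − y*) = 6.17 − 0.90 − 2.67 − 1.5 × (3.46 − 2.67) = 1.415
(y − y*) = 1.415 / 0.5 = 2.83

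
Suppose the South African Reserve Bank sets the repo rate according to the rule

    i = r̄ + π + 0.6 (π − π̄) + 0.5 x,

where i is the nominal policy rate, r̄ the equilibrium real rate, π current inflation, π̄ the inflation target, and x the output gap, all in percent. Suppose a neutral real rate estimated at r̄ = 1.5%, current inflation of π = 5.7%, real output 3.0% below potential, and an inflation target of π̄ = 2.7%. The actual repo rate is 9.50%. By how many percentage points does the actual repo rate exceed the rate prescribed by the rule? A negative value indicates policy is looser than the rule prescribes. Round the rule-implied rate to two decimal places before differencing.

2.00 pp

Output 3.0% below potential → x = -3.0.
i = 1.5 + 5.7 + 0.6 × (5.7 − 2.7) + 0.5 × (-3.0)
   = 1.5 + 5.7 + 1.8 − 1.5 = 7.50
Deviation = 9.50 − 7.50 = 2.00 pp.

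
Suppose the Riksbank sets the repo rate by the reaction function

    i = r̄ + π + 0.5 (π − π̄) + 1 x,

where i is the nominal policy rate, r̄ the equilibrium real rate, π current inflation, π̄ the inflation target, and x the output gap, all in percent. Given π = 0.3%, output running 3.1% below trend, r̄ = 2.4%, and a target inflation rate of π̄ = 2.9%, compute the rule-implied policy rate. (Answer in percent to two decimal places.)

Output 3.1% below potential → x = -3.1.
i = 2.4 + 0.3 + 0.5 × (0.3 − 2.9) + 1 × (-3.1)
   = 2.4 + 0.3 − 1.3 − 3.1 = -1.70

-1.70%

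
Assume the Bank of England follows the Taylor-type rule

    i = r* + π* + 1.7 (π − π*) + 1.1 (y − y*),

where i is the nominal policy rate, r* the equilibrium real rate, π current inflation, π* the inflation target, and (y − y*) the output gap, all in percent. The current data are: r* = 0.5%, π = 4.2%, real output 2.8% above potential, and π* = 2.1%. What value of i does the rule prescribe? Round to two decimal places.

9.25%

Output 2.8% above potential → (y − y*) = 2.8.
i = 0.5 + 2.1 + 1.7 × (4.2 − 2.1) + 1.1 × 2.8
   = 0.5 + 2.1 + 3.57 + 3.08 = 9.25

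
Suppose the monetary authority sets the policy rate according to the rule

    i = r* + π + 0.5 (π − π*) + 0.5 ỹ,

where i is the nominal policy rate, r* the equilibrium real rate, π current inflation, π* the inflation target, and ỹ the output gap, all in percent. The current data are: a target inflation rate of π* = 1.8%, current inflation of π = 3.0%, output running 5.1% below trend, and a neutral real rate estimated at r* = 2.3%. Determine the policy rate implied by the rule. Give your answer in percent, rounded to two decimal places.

Output 5.1% below potential → ỹ = -5.1.
i = 2.3 + 3.0 + 0.5 × (3.0 − 1.8) + 0.5 × (-5.1)
   = 2.3 + 3 + 0.6 − 2.55 = 3.35

3.35%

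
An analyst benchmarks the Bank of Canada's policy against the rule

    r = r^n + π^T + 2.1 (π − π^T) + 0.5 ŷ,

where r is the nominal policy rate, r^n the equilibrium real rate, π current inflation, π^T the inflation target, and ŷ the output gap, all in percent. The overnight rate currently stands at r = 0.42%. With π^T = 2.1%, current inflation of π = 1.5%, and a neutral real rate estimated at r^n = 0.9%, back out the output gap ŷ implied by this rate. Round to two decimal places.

-2.64%

0.5 ŷ = 0.42 − 0.9 − 2.1 − 2.1 × (1.5 − 2.1) = -1.32
ŷ = -1.32 / 0.5 = -2.64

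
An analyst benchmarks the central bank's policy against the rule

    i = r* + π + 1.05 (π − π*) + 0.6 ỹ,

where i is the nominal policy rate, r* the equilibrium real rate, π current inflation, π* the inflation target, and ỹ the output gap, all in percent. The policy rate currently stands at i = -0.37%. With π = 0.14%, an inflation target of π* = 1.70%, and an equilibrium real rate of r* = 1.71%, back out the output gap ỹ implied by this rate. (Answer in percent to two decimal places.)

-0.97%

0.6 ỹ = -0.37 − 1.71 − 0.14 − 1.05 × (0.14 − 1.70) = -0.582
ỹ = -0.582 / 0.6 = -0.97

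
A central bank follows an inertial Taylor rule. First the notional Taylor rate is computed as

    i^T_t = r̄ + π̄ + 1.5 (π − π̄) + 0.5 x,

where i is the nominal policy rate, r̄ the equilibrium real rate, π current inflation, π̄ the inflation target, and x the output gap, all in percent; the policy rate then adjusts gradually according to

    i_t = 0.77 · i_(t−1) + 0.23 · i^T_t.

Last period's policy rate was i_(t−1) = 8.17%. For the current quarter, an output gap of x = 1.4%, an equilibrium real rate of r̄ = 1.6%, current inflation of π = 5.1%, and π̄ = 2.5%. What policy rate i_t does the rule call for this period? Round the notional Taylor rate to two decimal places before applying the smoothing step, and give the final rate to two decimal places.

i^T_t = 1.6 + 2.5 + 1.5 × (5.1 − 2.5) + 0.5 × 1.4
   = 1.6 + 2.5 + 3.9 + 0.7 = 8.70
i_t = 0.77 × 8.17 + 0.23 × 8.70 = 6.2909 + 2.001 = 8.29

8.29%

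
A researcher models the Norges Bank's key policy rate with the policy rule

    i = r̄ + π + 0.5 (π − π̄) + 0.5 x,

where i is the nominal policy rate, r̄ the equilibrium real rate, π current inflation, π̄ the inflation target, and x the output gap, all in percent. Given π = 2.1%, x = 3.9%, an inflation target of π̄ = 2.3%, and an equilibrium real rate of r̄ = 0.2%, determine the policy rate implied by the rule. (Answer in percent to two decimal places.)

4.15%

i = 0.2 + 2.1 + 0.5 × (2.1 − 2.3) + 0.5 × 3.9
   = 0.2 + 2.1 − 0.1 + 1.95 = 4.15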